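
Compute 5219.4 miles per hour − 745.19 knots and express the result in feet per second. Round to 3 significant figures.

6400 ft/s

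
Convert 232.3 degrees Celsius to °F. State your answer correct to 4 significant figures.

450.1 °F

°F = °C × 9/5 + 32.
Applying the formula gives 450.1 °F.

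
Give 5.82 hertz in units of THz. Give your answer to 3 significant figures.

1 Hz = 1.00000e-12 THz.
5.82 × 1.00000e-12 ≈ 5.82e-12 THz.

5.82e-12 terahertz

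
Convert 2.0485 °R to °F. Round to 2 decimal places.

-457.62 °F

°R = °F + 459.67.
Applying the formula gives -457.62 °F.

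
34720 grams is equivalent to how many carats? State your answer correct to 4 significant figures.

173600 ct

1 g = 5.00000 ct.
Thus 34720 × 5.00000 ≈ 173600 ct.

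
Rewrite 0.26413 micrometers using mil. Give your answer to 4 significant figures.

0.01040 mils

1 μm = 0.0393701 mils.
Thus 0.26413 × 0.0393701 ≈ 0.01040 mil.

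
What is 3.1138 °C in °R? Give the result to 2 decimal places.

497.27 degrees Rankine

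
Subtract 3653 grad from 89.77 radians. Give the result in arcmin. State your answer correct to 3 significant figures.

89.77 rad = 308607 arcmin and 3653 grad = 197262 arcmin.
308607 − 197262 ≈ 111000 arcmin.

111000 arcminutes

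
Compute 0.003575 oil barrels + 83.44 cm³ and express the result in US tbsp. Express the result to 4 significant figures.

44.08 US tablespoons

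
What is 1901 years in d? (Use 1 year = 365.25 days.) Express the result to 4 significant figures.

1 year = 365.250 d.
Then 1901 × 365.250 ≈ 694300 d.

694300 d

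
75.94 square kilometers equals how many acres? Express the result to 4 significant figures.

18770 acres

1 km² = 247.105 acres.
Then 75.94 × 247.105 ≈ 18770 acre.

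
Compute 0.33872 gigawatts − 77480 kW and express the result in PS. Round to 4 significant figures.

355200 metric horsepower

0.33872 GW = 460531 PS and 77480 kW = 105343 PS.
460531 − 105343 ≈ 355200 PS.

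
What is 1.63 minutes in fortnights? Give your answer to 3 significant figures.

8.09e-5 fortnights

1 min = 4.96032e-5 fortnights.
1.63 × 4.96032e-5 ≈ 8.09e-5 fortnight.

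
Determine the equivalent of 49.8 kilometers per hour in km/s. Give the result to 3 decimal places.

0.014 km/s

1 km/h = 0.000277778 km/s.
So 49.8 × 0.000277778 ≈ 0.014 km/s.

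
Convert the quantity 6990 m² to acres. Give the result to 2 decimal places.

1.73 acre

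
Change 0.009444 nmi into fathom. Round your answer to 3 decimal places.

1 nautical mile = 1012.69 fathoms.
So 0.009444 × 1012.69 ≈ 9.564 fathom.

9.564 fathom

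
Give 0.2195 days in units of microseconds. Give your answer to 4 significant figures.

1.896e+10 μs

1 day = 8.64000e+10 microseconds.
Then 0.2195 × 8.64000e+10 ≈ 1.896e+10 μs.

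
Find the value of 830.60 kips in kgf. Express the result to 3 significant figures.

1 kip = 453.592 kgf.
830.60 × 453.592 ≈ 377000 kgf.

377000 kilograms-force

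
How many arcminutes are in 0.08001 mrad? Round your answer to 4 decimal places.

0.2751 arcmin

1 milliradian = 3.43775 arcminutes.
Thus 0.08001 × 3.43775 ≈ 0.2751 arcmin.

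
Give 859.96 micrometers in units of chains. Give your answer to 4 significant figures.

4.275 × 10^-5 chain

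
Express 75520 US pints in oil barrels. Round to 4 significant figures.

224.8 oil barrels

1 US pint = 0.00297619 bbl.
Then 75520 × 0.00297619 ≈ 224.8 bbl.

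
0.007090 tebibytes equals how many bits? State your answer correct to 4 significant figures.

6.236 × 10^10 bits

1 tebibyte = 8.79609 × 10^12 bit.
Then 0.007090 × 8.79609 × 10^12 ≈ 6.236 × 10^10 bit.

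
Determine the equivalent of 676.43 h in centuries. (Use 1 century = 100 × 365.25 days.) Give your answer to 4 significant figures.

0.0007717 centuries

1 h = 1.14077 × 10^-6 century.
Thus 676.43 × 1.14077 × 10^-6 ≈ 0.0007717 century.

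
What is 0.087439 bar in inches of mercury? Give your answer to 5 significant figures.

1 bar = 29.5300 inches of mercury.
Then 0.087439 × 29.5300 ≈ 2.5821 inHg.

2.5821 inches of mercury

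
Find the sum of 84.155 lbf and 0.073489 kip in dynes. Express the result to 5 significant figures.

7.0124e+7 dyn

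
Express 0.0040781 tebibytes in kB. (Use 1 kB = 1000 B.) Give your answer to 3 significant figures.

4.48e+6 kB

1 TiB = 1.09951e+9 kilobytes.
0.0040781 × 1.09951e+9 ≈ 4.48e+6 kB.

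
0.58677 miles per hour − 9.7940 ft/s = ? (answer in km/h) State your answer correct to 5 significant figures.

0.58677 mph = 0.9443148 km/h and 9.7940 ft/s = 10.74676 km/h.
0.9443148 − 10.74676 ≈ -9.8024 km/h.

-9.8024 km/h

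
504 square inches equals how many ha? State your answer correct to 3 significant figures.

3.25e-5 hectares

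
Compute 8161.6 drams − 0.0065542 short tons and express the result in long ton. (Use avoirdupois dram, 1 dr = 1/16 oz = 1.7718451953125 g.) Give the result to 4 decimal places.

0.0084 long tons

8161.6 dr = 0.0142327 long ton and 0.0065542 short ton = 0.00585196 long ton.
0.0142327 − 0.00585196 ≈ 0.0084 long ton.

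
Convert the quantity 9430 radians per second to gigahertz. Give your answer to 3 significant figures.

1 rad/s = 1.59155e-10 gigahertz.
9430 × 1.59155e-10 ≈ 1.50e-6 GHz.

1.50e-6 gigahertz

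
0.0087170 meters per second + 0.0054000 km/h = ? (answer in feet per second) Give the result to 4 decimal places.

0.0087170 m/s = 0.0285991 ft/s and 0.0054000 km/h = 0.00492126 ft/s.
0.0285991 + 0.00492126 ≈ 0.0335 ft/s.

0.0335 ft/s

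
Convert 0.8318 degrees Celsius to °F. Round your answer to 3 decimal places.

°C = (°F − 32) × 5/9.
Applying the formula gives 33.497 °F.

33.497 °F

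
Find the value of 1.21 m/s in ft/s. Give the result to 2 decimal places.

1 m/s = 3.28084 feet per second.
So 1.21 × 3.28084 ≈ 3.97 ft/s.

3.97 ft/s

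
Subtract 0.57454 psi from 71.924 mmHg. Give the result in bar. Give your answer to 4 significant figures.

71.924 mmHg = 0.0958908 bar and 0.57454 psi = 0.0396131 bar.
0.0958908 − 0.0396131 ≈ 0.05628 bar.

0.05628 bar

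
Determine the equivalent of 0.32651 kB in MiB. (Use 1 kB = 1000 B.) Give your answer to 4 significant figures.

1 kilobyte = 0.000953674 MiB.
Thus 0.32651 × 0.000953674 ≈ 0.0003114 MiB.

0.0003114 MiB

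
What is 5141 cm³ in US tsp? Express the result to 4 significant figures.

1043 US tsp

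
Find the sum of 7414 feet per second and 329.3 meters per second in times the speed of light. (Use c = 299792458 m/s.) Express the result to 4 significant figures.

7414 ft/s = 7.53784e-6 c and 329.3 m/s = 1.09843e-6 c.
7.53784e-6 + 1.09843e-6 ≈ 8.636e-6 c.

8.636e-6 c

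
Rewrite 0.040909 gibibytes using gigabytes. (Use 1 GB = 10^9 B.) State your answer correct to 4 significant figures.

1 GiB = 1.07374 gigabytes.
0.040909 × 1.07374 ≈ 0.04393 GB.

0.04393 GB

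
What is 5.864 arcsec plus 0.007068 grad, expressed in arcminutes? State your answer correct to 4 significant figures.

5.864 arcsec = 0.0977333 arcmin and 0.007068 grad = 0.381672 arcmin.
0.0977333 + 0.381672 ≈ 0.4794 arcmin.

0.4794 arcminutes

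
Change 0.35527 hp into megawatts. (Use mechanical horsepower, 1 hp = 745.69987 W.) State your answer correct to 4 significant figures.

0.0002649 MW

1 horsepower = 0.000745700 MW.
Thus 0.35527 × 0.000745700 ≈ 0.0002649 MW.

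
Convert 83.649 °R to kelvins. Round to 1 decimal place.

46.5 kelvins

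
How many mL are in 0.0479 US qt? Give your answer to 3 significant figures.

45.3 mL

1 US quart = 946.353 mL.
0.0479 × 946.353 ≈ 45.3 mL.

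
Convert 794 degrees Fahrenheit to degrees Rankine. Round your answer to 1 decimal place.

1253.7 degrees Rankine

°R = °F + 459.67.
Applying the formula gives 1253.7 °R.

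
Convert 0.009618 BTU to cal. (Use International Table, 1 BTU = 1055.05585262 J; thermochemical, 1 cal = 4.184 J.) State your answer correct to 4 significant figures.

2.425 calories

1 British thermal unit = 252.164 calories.
Then 0.009618 × 252.164 ≈ 2.425 cal.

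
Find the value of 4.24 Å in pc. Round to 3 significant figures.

1 Å = 3.24078e-27 parsecs.
Then 4.24 × 3.24078e-27 ≈ 1.37e-26 pc.

1.37e-26 pc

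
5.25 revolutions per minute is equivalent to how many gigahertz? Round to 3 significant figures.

8.75 × 10^-11 gigahertz

1 rpm = 1.66667 × 10^-11 gigahertz.
So 5.25 × 1.66667 × 10^-11 ≈ 8.75 × 10^-11 GHz.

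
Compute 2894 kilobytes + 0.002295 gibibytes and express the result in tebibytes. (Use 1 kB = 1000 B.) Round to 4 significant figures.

2894 kB = 2.63208e-6 TiB and 0.002295 GiB = 2.24121e-6 TiB.
2.63208e-6 + 2.24121e-6 ≈ 4.873e-6 TiB.

4.873e-6 tebibytes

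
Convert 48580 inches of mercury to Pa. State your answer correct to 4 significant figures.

1.645 × 10^8 pascals

1 inch of mercury = 3386.39 pascals.
Then 48580 × 3386.39 ≈ 1.645 × 10^8 Pa.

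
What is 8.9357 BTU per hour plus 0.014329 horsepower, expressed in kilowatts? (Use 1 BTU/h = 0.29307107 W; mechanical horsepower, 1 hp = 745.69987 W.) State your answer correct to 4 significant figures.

8.9357 BTU/h = 0.00261880 kW and 0.014329 hp = 0.0106851 kW.
0.00261880 + 0.0106851 ≈ 0.01330 kW.

0.01330 kW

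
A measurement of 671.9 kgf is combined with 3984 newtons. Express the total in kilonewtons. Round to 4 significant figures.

10.57 kN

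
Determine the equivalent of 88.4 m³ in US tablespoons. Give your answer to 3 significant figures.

5.98 × 10^6 US tablespoons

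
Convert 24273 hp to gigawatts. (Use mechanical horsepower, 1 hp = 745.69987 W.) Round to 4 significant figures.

0.01810 gigawatts

1 hp = 7.45700 × 10^-7 GW.
Then 24273 × 7.45700 × 10^-7 ≈ 0.01810 GW.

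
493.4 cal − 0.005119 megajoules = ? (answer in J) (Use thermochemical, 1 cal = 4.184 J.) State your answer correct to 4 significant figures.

-3055 J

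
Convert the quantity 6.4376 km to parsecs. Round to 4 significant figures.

2.086 × 10^-13 parsecs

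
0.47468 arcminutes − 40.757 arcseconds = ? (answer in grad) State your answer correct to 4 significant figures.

0.47468 arcmin = 0.00879037 grad and 40.757 arcsec = 0.0125793 grad.
0.00879037 − 0.0125793 ≈ -0.003789 grad.

-0.003789 grad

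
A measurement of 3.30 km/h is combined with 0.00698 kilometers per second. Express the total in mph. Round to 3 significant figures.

3.30 km/h = 2.05052 mph and 0.00698 km/s = 15.6138 mph.
2.05052 + 15.6138 ≈ 17.7 mph.

17.7 miles per hour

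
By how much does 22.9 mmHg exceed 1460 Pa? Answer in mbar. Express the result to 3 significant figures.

22.9 mmHg = 30.5308 mbar and 1460 Pa = 14.6000 mbar.
30.5308 − 14.6000 ≈ 15.9 mbar.

15.9 mbar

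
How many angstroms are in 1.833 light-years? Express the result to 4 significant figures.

1 light-year = 9.46073e+25 Å.
Then 1.833 × 9.46073e+25 ≈ 1.734e+26 Å.

1.734e+26 angstroms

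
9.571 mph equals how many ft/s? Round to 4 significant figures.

14.04 ft/s

1 mph = 1.46667 ft/s.
So 9.571 × 1.46667 ≈ 14.04 ft/s.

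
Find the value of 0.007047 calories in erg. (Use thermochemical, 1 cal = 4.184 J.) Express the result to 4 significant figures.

294800 erg

1 cal = 4.18400e+7 ergs.
Then 0.007047 × 4.18400e+7 ≈ 294800 erg.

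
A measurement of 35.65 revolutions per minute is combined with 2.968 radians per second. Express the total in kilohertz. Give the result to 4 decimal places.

0.0011 kHz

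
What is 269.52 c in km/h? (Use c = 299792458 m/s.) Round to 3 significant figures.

2.91e+11 km/h

1 speed of light = 1.07925e+9 kilometers per hour.
269.52 × 1.07925e+9 ≈ 2.91e+11 km/h.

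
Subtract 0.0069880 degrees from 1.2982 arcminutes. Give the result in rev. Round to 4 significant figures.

4.069e-5 rev

1.2982 arcmin = 6.01019e-5 rev and 0.0069880 ° = 1.94111e-5 rev.
6.01019e-5 − 1.94111e-5 ≈ 4.069e-5 rev.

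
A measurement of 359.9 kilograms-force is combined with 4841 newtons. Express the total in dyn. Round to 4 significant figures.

8.370 × 10^8 dyn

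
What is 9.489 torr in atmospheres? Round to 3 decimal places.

0.012 atm

1 torr = 0.00131579 atmospheres.
9.489 × 0.00131579 ≈ 0.012 atm.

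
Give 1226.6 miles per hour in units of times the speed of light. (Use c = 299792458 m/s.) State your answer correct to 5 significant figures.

1 mile per hour = 1.49116e-9 c.
So 1226.6 × 1.49116e-9 ≈ 1.8291e-6 c.

1.8291e-6 c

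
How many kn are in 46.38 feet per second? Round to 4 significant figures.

1 ft/s = 0.592484 kn.
So 46.38 × 0.592484 ≈ 27.48 kn.

27.48 kn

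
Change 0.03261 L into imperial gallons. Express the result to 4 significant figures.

1 L = 0.219969 imp gal.
Then 0.03261 × 0.219969 ≈ 0.007173 imp gal.

0.007173 imp gal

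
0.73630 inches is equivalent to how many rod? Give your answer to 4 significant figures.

1 in = 0.00505051 rods.
So 0.73630 × 0.00505051 ≈ 0.003719 rod.

0.003719 rods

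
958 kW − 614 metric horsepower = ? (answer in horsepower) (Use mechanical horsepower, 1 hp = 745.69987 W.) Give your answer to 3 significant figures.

679 hp

958 kW = 1284.70 hp and 614 PS = 605.601 hp.
1284.70 − 605.601 ≈ 679 hp.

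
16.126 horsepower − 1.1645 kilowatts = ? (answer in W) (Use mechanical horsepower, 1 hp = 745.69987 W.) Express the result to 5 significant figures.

16.126 hp = 12025.2 W and 1.1645 kW = 1164.50 W.
12025.2 − 1164.50 ≈ 10861 W.

10861 watts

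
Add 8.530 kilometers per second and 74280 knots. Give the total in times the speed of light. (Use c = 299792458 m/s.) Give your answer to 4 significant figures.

8.530 km/s = 2.84530 × 10^-5 c and 74280 kn = 0.000127465 c.
2.84530 × 10^-5 + 0.000127465 ≈ 0.0001559 c.

0.0001559 times the speed of light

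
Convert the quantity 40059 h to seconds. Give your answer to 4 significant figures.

1.442e+8 s

1 hour = 3600.00 s.
40059 × 3600.00 ≈ 1.442e+8 s.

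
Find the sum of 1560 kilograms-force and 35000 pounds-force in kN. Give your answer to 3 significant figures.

171 kilonewtons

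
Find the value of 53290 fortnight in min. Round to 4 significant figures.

1 fortnight = 20160.0 minutes.
So 53290 × 20160.0 ≈ 1.074e+9 min.

1.074e+9 minutes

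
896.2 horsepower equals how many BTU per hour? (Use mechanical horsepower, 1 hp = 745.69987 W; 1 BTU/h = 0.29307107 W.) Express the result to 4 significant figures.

1 horsepower = 2544.43 BTU per hour.
So 896.2 × 2544.43 ≈ 2.280 × 10^6 BTU/h.

2.280 × 10^6 BTU per hour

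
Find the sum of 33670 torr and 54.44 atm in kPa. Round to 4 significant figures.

10010 kPa

33670 torr = 4488.96 kPa and 54.44 atm = 5516.13 kPa.
4488.96 + 5516.13 ≈ 10010 kPa.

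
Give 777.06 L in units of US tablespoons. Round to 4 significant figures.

52550 US tbsp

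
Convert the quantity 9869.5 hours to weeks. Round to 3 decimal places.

1 hour = 0.00595238 wk.
Then 9869.5 × 0.00595238 ≈ 58.747 wk.

58.747 wk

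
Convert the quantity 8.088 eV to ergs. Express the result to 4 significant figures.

1 eV = 1.60218e-12 ergs.
Then 8.088 × 1.60218e-12 ≈ 1.296e-11 erg.

1.296e-11 ergs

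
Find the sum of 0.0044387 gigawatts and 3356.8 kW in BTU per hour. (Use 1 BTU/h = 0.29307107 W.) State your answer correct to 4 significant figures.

2.660 × 10^7 BTU per hour

0.0044387 GW = 1.51455 × 10^7 BTU/h and 3356.8 kW = 1.14539 × 10^7 BTU/h.
1.51455 × 10^7 + 1.14539 × 10^7 ≈ 2.660 × 10^7 BTU/h.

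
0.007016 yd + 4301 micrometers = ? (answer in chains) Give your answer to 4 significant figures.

0.007016 yd = 0.000318909 chain and 4301 μm = 0.000213801 chain.
0.000318909 + 0.000213801 ≈ 0.0005327 chain.

0.0005327 chains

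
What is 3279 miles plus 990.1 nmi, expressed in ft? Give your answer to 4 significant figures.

3279 mi = 1.73131 × 10^7 ft and 990.1 nmi = 6.01596 × 10^6 ft.
1.73131 × 10^7 + 6.01596 × 10^6 ≈ 2.333 × 10^7 ft.

2.333 × 10^7 feet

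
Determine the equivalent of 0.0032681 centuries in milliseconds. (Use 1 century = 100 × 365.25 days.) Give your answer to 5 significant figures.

1 century = 3.15576e+12 ms.
Then 0.0032681 × 3.15576e+12 ≈ 1.0313e+10 ms.

1.0313e+10 ms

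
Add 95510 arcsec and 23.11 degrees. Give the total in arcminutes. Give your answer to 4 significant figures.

95510 arcsec = 1591.83 arcmin and 23.11 ° = 1386.60 arcmin.
1591.83 + 1386.60 ≈ 2978 arcmin.

2978 arcmin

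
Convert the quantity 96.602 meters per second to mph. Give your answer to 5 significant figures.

216.09 mph

1 m/s = 2.23694 mph.
So 96.602 × 2.23694 ≈ 216.09 mph.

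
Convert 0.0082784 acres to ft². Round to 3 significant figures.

1 acre = 43560.0 square feet.
0.0082784 × 43560.0 ≈ 361 ft².

361 ft²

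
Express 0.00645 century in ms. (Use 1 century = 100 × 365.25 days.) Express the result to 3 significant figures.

2.04e+10 ms

1 century = 3.15576e+12 ms.
Thus 0.00645 × 3.15576e+12 ≈ 2.04e+10 ms.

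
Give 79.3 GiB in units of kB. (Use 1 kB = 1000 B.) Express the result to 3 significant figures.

1 gibibyte = 1.07374 × 10^6 kB.
So 79.3 × 1.07374 × 10^6 ≈ 8.51 × 10^7 kB.

8.51 × 10^7 kB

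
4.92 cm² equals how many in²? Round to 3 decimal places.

0.763 in²

1 cm² = 0.155000 in².
4.92 × 0.155000 ≈ 0.763 in².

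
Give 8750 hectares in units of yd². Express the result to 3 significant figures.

1.05e+8 square yards

1 hectare = 11959.9 square yards.
So 8750 × 11959.9 ≈ 1.05e+8 yd².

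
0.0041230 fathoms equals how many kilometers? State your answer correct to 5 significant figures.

7.5401e-6 kilometers

1 fathom = 0.00182880 km.
So 0.0041230 × 0.00182880 ≈ 7.5401e-6 km.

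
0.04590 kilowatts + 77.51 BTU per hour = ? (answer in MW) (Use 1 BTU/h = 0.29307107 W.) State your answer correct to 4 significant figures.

6.862 × 10^-5 megawatts

0.04590 kW = 4.59000 × 10^-5 MW and 77.51 BTU/h = 2.27159 × 10^-5 MW.
4.59000 × 10^-5 + 2.27159 × 10^-5 ≈ 6.862 × 10^-5 MW.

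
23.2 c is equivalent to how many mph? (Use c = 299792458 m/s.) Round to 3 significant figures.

1.56 × 10^10 miles per hour

1 c = 6.70617 × 10^8 miles per hour.
Then 23.2 × 6.70617 × 10^8 ≈ 1.56 × 10^10 mph.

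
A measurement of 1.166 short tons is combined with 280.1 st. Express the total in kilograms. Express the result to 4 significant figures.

1.166 short ton = 1057.777 kg and 280.1 st = 1778.717 kg.
1057.777 + 1778.717 ≈ 2836 kg.

2836 kg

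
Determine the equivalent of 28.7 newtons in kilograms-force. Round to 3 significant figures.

1 newton = 0.101972 kgf.
So 28.7 × 0.101972 ≈ 2.93 kgf.

2.93 kilograms-force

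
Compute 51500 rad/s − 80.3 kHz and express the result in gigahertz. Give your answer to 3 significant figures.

-7.21e-5 gigahertz

51500 rad/s = 8.19648e-6 GHz and 80.3 kHz = 8.03000e-5 GHz.
8.19648e-6 − 8.03000e-5 ≈ -7.21e-5 GHz.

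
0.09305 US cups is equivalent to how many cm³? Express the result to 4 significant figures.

22.01 cm³

1 US cup = 236.588 cm³.
Thus 0.09305 × 236.588 ≈ 22.01 cm³.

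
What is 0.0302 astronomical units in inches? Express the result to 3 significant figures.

1.78 × 10^11 inches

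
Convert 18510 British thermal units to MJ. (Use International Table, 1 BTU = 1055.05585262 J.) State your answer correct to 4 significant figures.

19.53 megajoules

1 BTU = 0.00105506 megajoules.
18510 × 0.00105506 ≈ 19.53 MJ.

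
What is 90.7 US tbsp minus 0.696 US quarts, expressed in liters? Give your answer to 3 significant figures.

0.682 liters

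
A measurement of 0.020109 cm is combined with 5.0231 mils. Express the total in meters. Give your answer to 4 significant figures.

0.020109 cm = 0.000201090 m and 5.0231 mil = 0.000127587 m.
0.000201090 + 0.000127587 ≈ 0.0003287 m.

0.0003287 m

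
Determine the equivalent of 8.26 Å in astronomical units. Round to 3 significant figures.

1 angstrom = 6.68459e-22 au.
8.26 × 6.68459e-22 ≈ 5.52e-21 au.

5.52e-21 au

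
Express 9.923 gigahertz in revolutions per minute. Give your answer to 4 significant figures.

1 gigahertz = 6.00000e+10 revolutions per minute.
9.923 × 6.00000e+10 ≈ 5.954e+11 rpm.

5.954e+11 rpm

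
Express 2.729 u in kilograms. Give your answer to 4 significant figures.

4.532 × 10^-27 kg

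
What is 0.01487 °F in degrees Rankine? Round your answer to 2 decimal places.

°R = °F + 459.67.
Applying the formula gives 459.68 °R.

459.68 °R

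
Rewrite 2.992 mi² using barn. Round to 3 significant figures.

7.75 × 10^34 barns

1 square mile = 2.58999 × 10^34 barns.
Then 2.992 × 2.58999 × 10^34 ≈ 7.75 × 10^34 barn.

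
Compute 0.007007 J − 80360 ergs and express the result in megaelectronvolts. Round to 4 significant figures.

-6.423 × 10^9 megaelectronvolts

0.007007 J = 4.373425 × 10^10 MeV and 80360 erg = 5.015677 × 10^10 MeV.
4.373425 × 10^10 − 5.015677 × 10^10 ≈ -6.423 × 10^9 MeV.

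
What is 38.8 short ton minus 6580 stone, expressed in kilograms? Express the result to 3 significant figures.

38.8 short ton = 35198.8 kg and 6580 st = 41784.9 kg.
35198.8 − 41784.9 ≈ -6590 kg.

-6590 kilograms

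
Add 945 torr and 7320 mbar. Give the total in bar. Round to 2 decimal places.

945 torr = 1.25990 bar and 7320 mbar = 7.32000 bar.
1.25990 + 7.32000 ≈ 8.58 bar.

8.58 bar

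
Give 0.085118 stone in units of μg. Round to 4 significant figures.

5.405 × 10^8 μg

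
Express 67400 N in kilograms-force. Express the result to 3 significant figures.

6870 kgf

1 N = 0.101972 kilograms-force.
So 67400 × 0.101972 ≈ 6870 kgf.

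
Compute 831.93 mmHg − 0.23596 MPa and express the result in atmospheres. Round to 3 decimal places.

-1.234 atm

831.93 mmHg = 1.09464 atm and 0.23596 MPa = 2.32874 atm.
1.09464 − 2.32874 ≈ -1.234 atm.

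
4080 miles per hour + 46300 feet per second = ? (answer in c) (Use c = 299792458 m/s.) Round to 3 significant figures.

4080 mph = 6.08395e-6 c and 46300 ft/s = 4.70734e-5 c.
6.08395e-6 + 4.70734e-5 ≈ 5.32e-5 c.

5.32e-5 c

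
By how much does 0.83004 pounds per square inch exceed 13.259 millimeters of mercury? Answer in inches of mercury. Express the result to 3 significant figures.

0.83004 psi = 1.68998 inHg and 13.259 mmHg = 0.522008 inHg.
1.68998 − 0.522008 ≈ 1.17 inHg.

1.17 inHg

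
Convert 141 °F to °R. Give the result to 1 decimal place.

°R = °F + 459.67.
Applying the formula gives 600.7 °R.

600.7 degrees Rankine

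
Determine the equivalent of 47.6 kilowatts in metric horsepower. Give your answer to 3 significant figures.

64.7 PS

1 kilowatt = 1.35962 PS.
Thus 47.6 × 1.35962 ≈ 64.7 PS.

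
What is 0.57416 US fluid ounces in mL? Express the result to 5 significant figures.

16.980 mL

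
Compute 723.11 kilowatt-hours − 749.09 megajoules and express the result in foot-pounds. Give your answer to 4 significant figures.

1.368e+9 foot-pounds

723.11 kWh = 1.92002e+9 ft·lbf and 749.09 MJ = 5.52500e+8 ft·lbf.
1.92002e+9 − 5.52500e+8 ≈ 1.368e+9 ft·lbf.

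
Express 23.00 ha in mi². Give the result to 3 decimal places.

0.089 square miles

1 ha = 0.00386102 square miles.
Then 23.00 × 0.00386102 ≈ 0.089 mi².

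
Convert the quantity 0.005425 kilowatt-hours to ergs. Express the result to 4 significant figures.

1.953e+11 erg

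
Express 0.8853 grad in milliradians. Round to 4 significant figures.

1 gradian = 15.7080 mrad.
So 0.8853 × 15.7080 ≈ 13.91 mrad.

13.91 mrad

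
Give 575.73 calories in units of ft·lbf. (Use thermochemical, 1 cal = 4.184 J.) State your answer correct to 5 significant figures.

1776.7 ft·lbf

1 cal = 3.08596 foot-pounds.
Thus 575.73 × 3.08596 ≈ 1776.7 ft·lbf.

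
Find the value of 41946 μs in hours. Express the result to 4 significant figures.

1 μs = 2.77778e-10 h.
So 41946 × 2.77778e-10 ≈ 1.165e-5 h.

1.165e-5 h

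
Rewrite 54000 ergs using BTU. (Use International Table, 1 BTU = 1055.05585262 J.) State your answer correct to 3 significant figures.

1 erg = 9.47817 × 10^-11 BTU.
Then 54000 × 9.47817 × 10^-11 ≈ 5.12 × 10^-6 BTU.

5.12 × 10^-6 BTU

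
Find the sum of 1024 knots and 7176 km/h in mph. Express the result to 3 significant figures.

1024 kn = 1178.40 mph and 7176 km/h = 4458.96 mph.
1178.40 + 4458.96 ≈ 5640 mph.

5640 mph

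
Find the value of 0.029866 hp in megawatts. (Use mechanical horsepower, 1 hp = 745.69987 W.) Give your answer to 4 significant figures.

2.227e-5 megawatts

1 hp = 0.000745700 MW.
Then 0.029866 × 0.000745700 ≈ 2.227e-5 MW.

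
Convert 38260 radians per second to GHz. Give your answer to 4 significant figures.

1 radian per second = 1.59155 × 10^-10 GHz.
So 38260 × 1.59155 × 10^-10 ≈ 6.089 × 10^-6 GHz.

6.089 × 10^-6 GHz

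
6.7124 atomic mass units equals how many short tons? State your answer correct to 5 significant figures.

1 atomic mass unit = 1.83043e-30 short tons.
So 6.7124 × 1.83043e-30 ≈ 1.2287e-29 short ton.

1.2287e-29 short ton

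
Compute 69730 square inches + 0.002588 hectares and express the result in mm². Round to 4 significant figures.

69730 in² = 4.49870 × 10^7 mm² and 0.002588 ha = 2.58800 × 10^7 mm².
4.49870 × 10^7 + 2.58800 × 10^7 ≈ 7.087 × 10^7 mm².

7.087 × 10^7 mm²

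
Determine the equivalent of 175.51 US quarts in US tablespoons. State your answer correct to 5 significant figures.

1 US quart = 64.0000 US tablespoons.
175.51 × 64.0000 ≈ 11233 US tbsp.

11233 US tbsp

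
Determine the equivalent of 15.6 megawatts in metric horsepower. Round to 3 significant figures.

21200 PS

1 megawatt = 1359.62 PS.
15.6 × 1359.62 ≈ 21200 PS.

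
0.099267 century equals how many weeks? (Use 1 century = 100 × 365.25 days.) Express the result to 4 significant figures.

518.0 wk

1 century = 5217.86 wk.
0.099267 × 5217.86 ≈ 518.0 wk.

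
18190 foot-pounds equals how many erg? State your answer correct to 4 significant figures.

2.466e+11 erg

1 ft·lbf = 1.35582e+7 erg.
So 18190 × 1.35582e+7 ≈ 2.466e+11 erg.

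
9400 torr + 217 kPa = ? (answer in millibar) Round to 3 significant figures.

14700 millibar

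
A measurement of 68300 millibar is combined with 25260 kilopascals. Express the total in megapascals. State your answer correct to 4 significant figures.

68300 mbar = 6.83000 MPa and 25260 kPa = 25.2600 MPa.
6.83000 + 25.2600 ≈ 32.09 MPa.

32.09 MPa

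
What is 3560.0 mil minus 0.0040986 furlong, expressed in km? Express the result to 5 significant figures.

3560.0 mil = 9.04240e-5 km and 0.0040986 furlong = 0.000824507 km.
9.04240e-5 − 0.000824507 ≈ -0.00073408 km.

-0.00073408 kilometers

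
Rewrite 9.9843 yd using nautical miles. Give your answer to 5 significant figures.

0.0049296 nmi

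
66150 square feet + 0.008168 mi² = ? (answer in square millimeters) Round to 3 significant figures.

2.73e+10 mm²

66150 ft² = 6.14554e+9 mm² and 0.008168 mi² = 2.11550e+10 mm².
6.14554e+9 + 2.11550e+10 ≈ 2.73e+10 mm².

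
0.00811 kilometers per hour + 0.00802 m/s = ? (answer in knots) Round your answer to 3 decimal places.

0.020 knots

0.00811 km/h = 0.00437905 kn and 0.00802 m/s = 0.0155896 kn.
0.00437905 + 0.0155896 ≈ 0.020 kn.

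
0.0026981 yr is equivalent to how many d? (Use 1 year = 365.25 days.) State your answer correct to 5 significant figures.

0.98548 d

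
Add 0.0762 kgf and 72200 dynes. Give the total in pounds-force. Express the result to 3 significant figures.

0.0762 kgf = 0.167992 lbf and 72200 dyn = 0.162312 lbf.
0.167992 + 0.162312 ≈ 0.330 lbf.

0.330 lbf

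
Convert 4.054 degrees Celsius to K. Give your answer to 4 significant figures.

277.2 K

K = °C + 273.15.
Applying the formula gives 277.2 K.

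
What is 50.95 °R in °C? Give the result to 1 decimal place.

°R = (°C + 273.15) × 9/5.
Applying the formula gives -244.8 °C.

-244.8 °C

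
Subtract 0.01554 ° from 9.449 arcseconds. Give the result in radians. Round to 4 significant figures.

-0.0002254 rad

9.449 arcsec = 4.58100e-5 rad and 0.01554 ° = 0.000271224 rad.
4.58100e-5 − 0.000271224 ≈ -0.0002254 rad.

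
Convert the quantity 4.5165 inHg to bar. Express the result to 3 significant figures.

1 inHg = 0.0338639 bar.
4.5165 × 0.0338639 ≈ 0.153 bar.

0.153 bar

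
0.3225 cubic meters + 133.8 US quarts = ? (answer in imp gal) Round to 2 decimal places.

98.79 imperial gallons

0.3225 m³ = 70.9401 imp gal and 133.8 US qt = 27.8530 imp gal.
70.9401 + 27.8530 ≈ 98.79 imp gal.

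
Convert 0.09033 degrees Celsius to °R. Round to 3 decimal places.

491.833 degrees Rankine

°R = (°C + 273.15) × 9/5.
Applying the formula gives 491.833 °R.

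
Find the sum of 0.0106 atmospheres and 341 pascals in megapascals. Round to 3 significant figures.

0.0106 atm = 0.001074045 MPa and 341 Pa = 0.0003410000 MPa.
0.001074045 + 0.0003410000 ≈ 0.00142 MPa.

0.00142 MPa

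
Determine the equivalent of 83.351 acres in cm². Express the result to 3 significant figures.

1 acre = 4.04686 × 10^7 square centimeters.
83.351 × 4.04686 × 10^7 ≈ 3.37 × 10^9 cm².

3.37 × 10^9 cm²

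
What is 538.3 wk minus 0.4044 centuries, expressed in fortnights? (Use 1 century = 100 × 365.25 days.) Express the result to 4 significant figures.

-785.9 fortnights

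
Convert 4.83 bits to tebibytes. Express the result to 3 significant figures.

5.49e-13 TiB

1 bit = 1.13687e-13 tebibytes.
Thus 4.83 × 1.13687e-13 ≈ 5.49e-13 TiB.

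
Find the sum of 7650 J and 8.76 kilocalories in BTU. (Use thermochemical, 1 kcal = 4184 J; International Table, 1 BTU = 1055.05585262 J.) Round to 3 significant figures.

42.0 British thermal units

7650 J = 7.25080 BTU and 8.76 kcal = 34.7392 BTU.
7.25080 + 34.7392 ≈ 42.0 BTU.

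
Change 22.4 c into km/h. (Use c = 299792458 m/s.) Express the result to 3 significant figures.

1 speed of light = 1.07925e+9 km/h.
Then 22.4 × 1.07925e+9 ≈ 2.42e+10 km/h.

2.42e+10 kilometers per hour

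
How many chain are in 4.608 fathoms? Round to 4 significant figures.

1 fathom = 0.0909091 chain.
So 4.608 × 0.0909091 ≈ 0.4189 chain.

0.4189 chain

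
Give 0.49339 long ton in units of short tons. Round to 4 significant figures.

0.5526 short ton

1 long ton = 1.12000 short tons.
Then 0.49339 × 1.12000 ≈ 0.5526 short ton.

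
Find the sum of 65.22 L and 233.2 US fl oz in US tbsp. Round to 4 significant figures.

65.22 L = 4410.70 US tbsp and 233.2 US fl oz = 466.400 US tbsp.
4410.70 + 466.400 ≈ 4877 US tbsp.

4877 US tbsp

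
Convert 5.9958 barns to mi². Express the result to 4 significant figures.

1 barn = 3.86102 × 10^-35 square miles.
5.9958 × 3.86102 × 10^-35 ≈ 2.315 × 10^-34 mi².

2.315 × 10^-34 mi²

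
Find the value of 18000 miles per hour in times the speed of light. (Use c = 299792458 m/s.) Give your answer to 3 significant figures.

2.68 × 10^-5 c

1 mile per hour = 1.49116 × 10^-9 c.
So 18000 × 1.49116 × 10^-9 ≈ 2.68 × 10^-5 c.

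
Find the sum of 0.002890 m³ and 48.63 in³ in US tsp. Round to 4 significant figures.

0.002890 m³ = 586.335 US tsp and 48.63 in³ = 161.679 US tsp.
586.335 + 161.679 ≈ 748.0 US tsp.

748.0 US tsp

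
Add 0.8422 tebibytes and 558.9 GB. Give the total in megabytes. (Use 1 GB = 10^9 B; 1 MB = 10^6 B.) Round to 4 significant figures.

0.8422 TiB = 926009 MB and 558.9 GB = 558900 MB.
926009 + 558900 ≈ 1.485 × 10^6 MB.

1.485 × 10^6 MB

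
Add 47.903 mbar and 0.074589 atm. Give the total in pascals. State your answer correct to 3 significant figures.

47.903 mbar = 4790.30 Pa and 0.074589 atm = 7557.73 Pa.
4790.30 + 7557.73 ≈ 12300 Pa.

12300 pascals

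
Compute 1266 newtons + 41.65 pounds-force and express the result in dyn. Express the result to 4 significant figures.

1.451e+8 dyn

1266 N = 1.26600e+8 dyn and 41.65 lbf = 1.85268e+7 dyn.
1.26600e+8 + 1.85268e+7 ≈ 1.451e+8 dyn.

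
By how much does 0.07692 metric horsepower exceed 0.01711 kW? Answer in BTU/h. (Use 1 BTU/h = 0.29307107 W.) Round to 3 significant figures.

135 BTU/h

0.07692 PS = 193.040 BTU/h and 0.01711 kW = 58.3817 BTU/h.
193.040 − 58.3817 ≈ 135 BTU/h.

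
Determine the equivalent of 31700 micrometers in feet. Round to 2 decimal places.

0.10 ft

1 micrometer = 3.28084e-6 feet.
Then 31700 × 3.28084e-6 ≈ 0.10 ft.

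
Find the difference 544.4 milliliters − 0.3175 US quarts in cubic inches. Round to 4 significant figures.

544.4 mL = 33.2213 in³ and 0.3175 US qt = 18.3356 in³.
33.2213 − 18.3356 ≈ 14.89 in³.

14.89 in³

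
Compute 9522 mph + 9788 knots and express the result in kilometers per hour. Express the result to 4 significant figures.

33450 km/h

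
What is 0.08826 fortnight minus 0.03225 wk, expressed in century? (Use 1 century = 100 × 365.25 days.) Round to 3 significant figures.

2.76 × 10^-5 centuries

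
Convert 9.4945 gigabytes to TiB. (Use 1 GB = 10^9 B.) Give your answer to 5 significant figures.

0.0086352 tebibytes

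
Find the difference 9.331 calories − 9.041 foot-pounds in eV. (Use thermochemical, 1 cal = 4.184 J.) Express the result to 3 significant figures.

1.67e+20 eV

9.331 cal = 2.43674e+20 eV and 9.041 ft·lbf = 7.65081e+19 eV.
2.43674e+20 − 7.65081e+19 ≈ 1.67e+20 eV.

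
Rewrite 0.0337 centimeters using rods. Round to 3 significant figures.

1 cm = 0.00198839 rods.
Thus 0.0337 × 0.00198839 ≈ 6.70e-5 rod.

6.70e-5 rod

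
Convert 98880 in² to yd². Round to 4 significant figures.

76.30 yd²

1 square inch = 0.000771605 square yards.
So 98880 × 0.000771605 ≈ 76.30 yd².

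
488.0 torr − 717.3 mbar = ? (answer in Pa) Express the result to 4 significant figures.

488.0 torr = 65061.3 Pa and 717.3 mbar = 71730.0 Pa.
65061.3 − 71730.0 ≈ -6669 Pa.

-6669 Pa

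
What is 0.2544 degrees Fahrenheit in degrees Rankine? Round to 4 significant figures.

459.9 degrees Rankine

°R = °F + 459.67.
Applying the formula gives 459.9 °R.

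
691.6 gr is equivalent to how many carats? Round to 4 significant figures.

1 gr = 0.323995 carats.
So 691.6 × 0.323995 ≈ 224.1 ct.

224.1 ct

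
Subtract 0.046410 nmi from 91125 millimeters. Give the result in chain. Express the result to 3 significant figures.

0.257 chain

91125 mm = 4.52980 chain and 0.046410 nmi = 4.27261 chain.
4.52980 − 4.27261 ≈ 0.257 chain.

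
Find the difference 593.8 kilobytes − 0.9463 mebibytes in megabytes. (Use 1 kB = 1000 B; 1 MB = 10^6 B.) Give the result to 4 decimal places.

-0.3985 MB

593.8 kB = 0.593800 MB and 0.9463 MiB = 0.992267 MB.
0.593800 − 0.992267 ≈ -0.3985 MB.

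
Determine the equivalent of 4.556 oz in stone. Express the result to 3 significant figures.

1 ounce = 0.00446429 stone.
Then 4.556 × 0.00446429 ≈ 0.0203 st.

0.0203 st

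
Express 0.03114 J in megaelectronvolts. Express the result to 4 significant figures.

1 J = 6.24151 × 10^12 megaelectronvolts.
0.03114 × 6.24151 × 10^12 ≈ 1.944 × 10^11 MeV.

1.944 × 10^11 MeV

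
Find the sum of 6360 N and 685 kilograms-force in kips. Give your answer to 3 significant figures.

6360 N = 1.42978 kip and 685 kgf = 1.51017 kip.
1.42978 + 1.51017 ≈ 2.94 kip.

2.94 kip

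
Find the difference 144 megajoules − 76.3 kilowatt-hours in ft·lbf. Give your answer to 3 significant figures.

-9.64e+7 foot-pounds

144 MJ = 1.06209e+8 ft·lbf and 76.3 kWh = 2.02594e+8 ft·lbf.
1.06209e+8 − 2.02594e+8 ≈ -9.64e+7 ft·lbf.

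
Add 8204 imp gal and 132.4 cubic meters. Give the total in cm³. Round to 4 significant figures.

1.697 × 10^8 cm³

8204 imp gal = 3.72961 × 10^7 cm³ and 132.4 m³ = 1.32400 × 10^8 cm³.
3.72961 × 10^7 + 1.32400 × 10^8 ≈ 1.697 × 10^8 cm³.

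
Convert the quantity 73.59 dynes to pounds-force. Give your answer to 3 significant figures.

1 dyne = 2.24809e-6 lbf.
Thus 73.59 × 2.24809e-6 ≈ 0.000165 lbf.

0.000165 lbf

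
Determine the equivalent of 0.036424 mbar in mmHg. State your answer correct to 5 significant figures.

0.027320 mmHg

1 millibar = 0.750062 millimeters of mercury.
Then 0.036424 × 0.750062 ≈ 0.027320 mmHg.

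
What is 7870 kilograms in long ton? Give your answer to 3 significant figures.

7.75 long tons

1 kg = 0.000984207 long ton.
7870 × 0.000984207 ≈ 7.75 long ton.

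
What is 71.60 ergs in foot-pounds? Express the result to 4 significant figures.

5.281 × 10^-6 ft·lbf

1 erg = 7.37562 × 10^-8 foot-pounds.
71.60 × 7.37562 × 10^-8 ≈ 5.281 × 10^-6 ft·lbf.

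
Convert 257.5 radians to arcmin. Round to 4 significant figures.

1 radian = 3437.75 arcminutes.
Thus 257.5 × 3437.75 ≈ 885200 arcmin.

885200 arcminutes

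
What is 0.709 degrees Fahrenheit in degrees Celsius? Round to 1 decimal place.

-17.4 °C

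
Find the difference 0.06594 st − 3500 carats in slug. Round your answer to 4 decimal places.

0.06594 st = 0.0286927 slug and 3500 ct = 0.0479652 slug.
0.0286927 − 0.0479652 ≈ -0.0193 slug.

-0.0193 slug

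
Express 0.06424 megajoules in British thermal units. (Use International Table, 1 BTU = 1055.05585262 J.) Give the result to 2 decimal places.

1 MJ = 947.817 BTU.
Then 0.06424 × 947.817 ≈ 60.89 BTU.

60.89 British thermal units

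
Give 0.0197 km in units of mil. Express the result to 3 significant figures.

776000 mil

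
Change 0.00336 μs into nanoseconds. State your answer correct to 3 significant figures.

1 microsecond = 1000.00 nanoseconds.
0.00336 × 1000.00 ≈ 3.36 ns.

3.36 nanoseconds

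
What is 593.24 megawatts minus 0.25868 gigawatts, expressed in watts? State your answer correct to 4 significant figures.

3.346 × 10^8 watts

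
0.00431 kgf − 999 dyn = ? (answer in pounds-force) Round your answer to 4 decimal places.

0.00431 kgf = 0.00950192 lbf and 999 dyn = 0.00224584 lbf.
0.00950192 − 0.00224584 ≈ 0.0073 lbf.

0.0073 lbf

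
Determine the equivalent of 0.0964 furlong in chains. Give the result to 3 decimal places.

0.964 chain

1 furlong = 10.0000 chains.
Thus 0.0964 × 10.0000 ≈ 0.964 chain.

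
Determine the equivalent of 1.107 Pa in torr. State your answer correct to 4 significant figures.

0.008303 torr

1 pascal = 0.00750062 torr.
So 1.107 × 0.00750062 ≈ 0.008303 torr.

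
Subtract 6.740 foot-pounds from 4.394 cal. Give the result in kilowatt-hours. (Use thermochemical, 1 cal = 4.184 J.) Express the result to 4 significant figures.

2.568 × 10^-6 kilowatt-hours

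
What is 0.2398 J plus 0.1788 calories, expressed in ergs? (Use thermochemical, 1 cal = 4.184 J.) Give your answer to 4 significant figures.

0.2398 J = 2.39800e+6 erg and 0.1788 cal = 7.48099e+6 erg.
2.39800e+6 + 7.48099e+6 ≈ 9.879e+6 erg.

9.879e+6 erg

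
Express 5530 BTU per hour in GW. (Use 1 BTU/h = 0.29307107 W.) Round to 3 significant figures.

1.62e-6 gigawatts

1 BTU per hour = 2.93071e-10 GW.
Then 5530 × 2.93071e-10 ≈ 1.62e-6 GW.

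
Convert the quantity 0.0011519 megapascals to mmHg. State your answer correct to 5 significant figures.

1 MPa = 7500.62 millimeters of mercury.
Then 0.0011519 × 7500.62 ≈ 8.6400 mmHg.

8.6400 mmHg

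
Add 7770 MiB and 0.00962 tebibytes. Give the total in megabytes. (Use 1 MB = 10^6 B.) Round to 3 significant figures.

7770 MiB = 8147.44 MB and 0.00962 TiB = 10577.3 MB.
8147.44 + 10577.3 ≈ 18700 MB.

18700 MB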